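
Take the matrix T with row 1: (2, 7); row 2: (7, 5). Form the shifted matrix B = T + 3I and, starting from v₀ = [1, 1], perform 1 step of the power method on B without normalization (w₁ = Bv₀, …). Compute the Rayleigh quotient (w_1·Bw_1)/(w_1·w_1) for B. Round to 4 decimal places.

μ ≈ 13.6585

B = T + 3I has rows (5, 7); (7, 8)
w1 = Bv₀ = (5·1 + 7·1; 7·1 + 8·1) = (12, 15)
Bw1 = (165, 204)
w1·Bw1 = 5040; w1·w1 = 369; μ ≈ 5040/369 = 13.6585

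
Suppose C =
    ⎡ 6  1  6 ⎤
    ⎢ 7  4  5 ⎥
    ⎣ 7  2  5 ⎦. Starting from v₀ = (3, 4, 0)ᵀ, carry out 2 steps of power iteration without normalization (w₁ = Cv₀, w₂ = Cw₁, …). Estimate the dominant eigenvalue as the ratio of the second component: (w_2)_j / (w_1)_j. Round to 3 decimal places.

12.081

w1 = Cv₀ = (6·3 + 1·4 + 6·0; 7·3 + 4·4 + 5·0; 7·3 + 2·4 + 5·0) = (22, 37, 29)
w2 = Cw1 = (6·22 + 1·37 + 6·29; 7·22 + 4·37 + 5·29; 7·22 + 2·37 + 5·29) = (343, 447, 373)
Ratio at component: 447 / 37 = 12.081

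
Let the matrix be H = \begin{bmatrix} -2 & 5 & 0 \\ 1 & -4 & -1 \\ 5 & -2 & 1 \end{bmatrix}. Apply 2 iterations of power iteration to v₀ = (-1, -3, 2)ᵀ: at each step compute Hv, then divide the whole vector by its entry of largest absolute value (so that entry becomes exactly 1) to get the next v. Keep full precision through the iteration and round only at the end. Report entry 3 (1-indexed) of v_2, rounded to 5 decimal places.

1.00000

Hv0 = (-13.000000, 9.000000, 3.000000); divide by -13.000000 → v1 = (1.000000, -0.692308, -0.230769)
Hv1 = (-5.461538, 4.000000, 6.153846); divide by 6.153846 → v2 = (-0.887500, 0.650000, 1.000000)
Requested entry of v2: -80/-80 = 1.00000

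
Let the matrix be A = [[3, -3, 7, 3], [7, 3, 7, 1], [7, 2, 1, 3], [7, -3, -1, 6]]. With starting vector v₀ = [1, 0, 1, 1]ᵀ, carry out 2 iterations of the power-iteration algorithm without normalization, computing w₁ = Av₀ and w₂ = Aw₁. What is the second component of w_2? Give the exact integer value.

225

w1 = Av₀ = (3·1 + (-3)·0 + 7·1 + 3·1; 7·1 + 3·0 + 7·1 + 1·1; 7·1 + 2·0 + 1·1 + 3·1; 7·1 + (-3)·0 + (-1)·1 + 6·1) = (13, 15, 11, 12)
w2 = Aw1 = (3·13 + (-3)·15 + 7·11 + 3·12; 7·13 + 3·15 + 7·11 + 1·12; 7·13 + 2·15 + 1·11 + 3·12; 7·13 + (-3)·15 + (-1)·11 + 6·12) = (107, 225, 168, 107)
The requested component of w2 is 225.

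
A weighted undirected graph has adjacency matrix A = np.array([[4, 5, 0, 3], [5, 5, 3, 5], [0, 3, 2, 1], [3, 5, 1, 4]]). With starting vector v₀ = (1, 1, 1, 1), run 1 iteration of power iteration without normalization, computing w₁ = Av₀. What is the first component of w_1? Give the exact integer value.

w1 = Av₀ = (12, 18, 6, 13)
The requested component of w1 is 12.

12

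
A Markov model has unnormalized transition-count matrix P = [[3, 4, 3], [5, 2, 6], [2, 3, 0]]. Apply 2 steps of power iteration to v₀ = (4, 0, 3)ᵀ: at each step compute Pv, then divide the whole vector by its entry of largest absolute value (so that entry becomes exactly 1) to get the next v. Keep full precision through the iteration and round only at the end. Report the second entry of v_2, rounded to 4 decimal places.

Pv0 = (21.00000, 38.00000, 8.00000); divide by 38.00000 → v1 = (0.55263, 1.00000, 0.21053)
Pv1 = (6.28947, 6.02632, 4.10526); divide by 6.28947 → v2 = (1.00000, 0.95816, 0.65272)
Requested entry of v2: 229/239 = 0.9582

0.9582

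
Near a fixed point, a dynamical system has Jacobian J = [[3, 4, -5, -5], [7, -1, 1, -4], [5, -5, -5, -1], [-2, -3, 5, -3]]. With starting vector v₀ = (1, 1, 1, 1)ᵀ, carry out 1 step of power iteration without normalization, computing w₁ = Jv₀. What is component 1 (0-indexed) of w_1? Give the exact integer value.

3

w1 = Jv₀ = (-3, 3, -6, -3)
The requested component of w1 is 3.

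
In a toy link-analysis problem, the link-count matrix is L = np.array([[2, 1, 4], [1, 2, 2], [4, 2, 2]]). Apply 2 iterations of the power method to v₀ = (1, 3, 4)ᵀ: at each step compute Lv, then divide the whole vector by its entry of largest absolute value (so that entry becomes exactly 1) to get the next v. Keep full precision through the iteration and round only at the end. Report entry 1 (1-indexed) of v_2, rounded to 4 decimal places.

Lv0 = (21.00000, 15.00000, 18.00000); divide by 21.00000 → v1 = (1.00000, 0.71429, 0.85714)
Lv1 = (6.14286, 4.14286, 7.14286); divide by 7.14286 → v2 = (0.86000, 0.58000, 1.00000)
Requested entry of v2: 129/150 = 0.8600

0.8600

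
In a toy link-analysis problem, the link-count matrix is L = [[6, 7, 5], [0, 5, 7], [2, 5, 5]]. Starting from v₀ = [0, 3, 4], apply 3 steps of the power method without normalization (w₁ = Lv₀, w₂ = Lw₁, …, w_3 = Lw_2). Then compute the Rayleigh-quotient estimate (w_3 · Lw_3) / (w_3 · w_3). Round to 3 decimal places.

λ ≈ 12.915

w1 = Lv₀ = (6·0 + 7·3 + 5·4; 0·0 + 5·3 + 7·4; 2·0 + 5·3 + 5·4) = (41, 43, 35)
w2 = Lw1 = (6·41 + 7·43 + 5·35; 0·41 + 5·43 + 7·35; 2·41 + 5·43 + 5·35) = (722, 460, 472)
w3 = Lw2 = (9912, 5604, 6104)
Lw3 = (129220, 70748, 78364)
w3·Lw3 = 9912·129220 + 5604·70748 + 6104·78364 = 2155634288; w3·w3 = 9912·9912 + 5604·5604 + 6104·6104 = 166911376
λ ≈ 2155634288/166911376 = 12.915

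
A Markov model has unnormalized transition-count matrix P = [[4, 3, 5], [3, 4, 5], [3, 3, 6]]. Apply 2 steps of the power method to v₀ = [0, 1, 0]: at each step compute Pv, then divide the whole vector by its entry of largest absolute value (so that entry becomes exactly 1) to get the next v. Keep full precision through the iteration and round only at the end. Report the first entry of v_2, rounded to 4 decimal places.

0.9750

Pv0 = (3.00000, 4.00000, 3.00000); divide by 4.00000 → v1 = (0.75000, 1.00000, 0.75000)
Pv1 = (9.75000, 10.00000, 9.75000); divide by 10.00000 → v2 = (0.97500, 1.00000, 0.97500)
Requested entry of v2: 39/40 = 0.9750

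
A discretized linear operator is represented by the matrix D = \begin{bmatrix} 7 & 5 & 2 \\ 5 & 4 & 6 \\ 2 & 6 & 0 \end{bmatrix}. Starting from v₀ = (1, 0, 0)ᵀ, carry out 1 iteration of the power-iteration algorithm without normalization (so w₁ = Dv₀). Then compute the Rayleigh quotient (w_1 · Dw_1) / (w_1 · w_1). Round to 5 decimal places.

12.42308

w1 = Dv₀ = (7·1 + 5·0 + 2·0; 5·1 + 4·0 + 6·0; 2·1 + 6·0 + 0·0) = (7, 5, 2)
Dw1 = (78, 67, 44)
w1·Dw1 = 7·78 + 5·67 + 2·44 = 969; w1·w1 = 7·7 + 5·5 + 2·2 = 78
λ ≈ 969/78 = 12.42308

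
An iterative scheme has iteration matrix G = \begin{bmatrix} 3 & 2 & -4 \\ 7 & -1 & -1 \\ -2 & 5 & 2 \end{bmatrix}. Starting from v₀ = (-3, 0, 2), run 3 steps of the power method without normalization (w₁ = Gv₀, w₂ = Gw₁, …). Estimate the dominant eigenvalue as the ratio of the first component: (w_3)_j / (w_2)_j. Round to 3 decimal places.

w1 = Gv₀ = (3·(-3) + 2·0 + (-4)·2; 7·(-3) + (-1)·0 + (-1)·2; (-2)·(-3) + 5·0 + 2·2) = (-17, -23, 10)
w2 = Gw1 = (3·(-17) + 2·(-23) + (-4)·10; 7·(-17) + (-1)·(-23) + (-1)·10; (-2)·(-17) + 5·(-23) + 2·10) = (-137, -106, -61)
w3 = Gw2 = (-379, -792, -378)
Ratio at component: -379 / -137 = 2.766

λ ≈ 2.766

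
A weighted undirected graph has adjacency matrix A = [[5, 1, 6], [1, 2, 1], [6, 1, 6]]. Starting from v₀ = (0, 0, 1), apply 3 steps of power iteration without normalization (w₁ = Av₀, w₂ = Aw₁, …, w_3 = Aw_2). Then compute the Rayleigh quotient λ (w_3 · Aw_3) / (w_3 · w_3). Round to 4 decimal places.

λ ≈ 11.7261

w1 = Av₀ = (5·0 + 1·0 + 6·1; 1·0 + 2·0 + 1·1; 6·0 + 1·0 + 6·1) = (6, 1, 6)
w2 = Aw1 = (5·6 + 1·1 + 6·6; 1·6 + 2·1 + 1·6; 6·6 + 1·1 + 6·6) = (67, 14, 73)
w3 = Aw2 = (787, 168, 854)
Aw3 = (9227, 1977, 10014)
w3·Aw3 = 787·9227 + 168·1977 + 854·10014 = 16145741; w3·w3 = 787·787 + 168·168 + 854·854 = 1376909
λ ≈ 16145741/1376909 = 11.7261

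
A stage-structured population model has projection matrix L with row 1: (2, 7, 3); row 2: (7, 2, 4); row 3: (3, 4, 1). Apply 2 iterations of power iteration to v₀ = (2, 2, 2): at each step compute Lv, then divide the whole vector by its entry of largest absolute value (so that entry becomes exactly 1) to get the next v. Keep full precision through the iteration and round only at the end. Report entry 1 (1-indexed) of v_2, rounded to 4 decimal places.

0.9789

Lv0 = (24.00000, 26.00000, 16.00000); divide by 26.00000 → v1 = (0.92308, 1.00000, 0.61538)
Lv1 = (10.69231, 10.92308, 7.38462); divide by 10.92308 → v2 = (0.97887, 1.00000, 0.67606)
Requested entry of v2: 278/284 = 0.9789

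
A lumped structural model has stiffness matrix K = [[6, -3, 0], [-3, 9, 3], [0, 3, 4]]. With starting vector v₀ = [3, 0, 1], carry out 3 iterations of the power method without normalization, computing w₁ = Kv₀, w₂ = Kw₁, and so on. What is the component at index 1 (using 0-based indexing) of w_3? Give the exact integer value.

-1248

w1 = Kv₀ = (18, -6, 4)
w2 = Kw1 = (126, -96, -2)
w3 = Kw2 = (1044, -1248, -296)
The requested component of w3 is -1248.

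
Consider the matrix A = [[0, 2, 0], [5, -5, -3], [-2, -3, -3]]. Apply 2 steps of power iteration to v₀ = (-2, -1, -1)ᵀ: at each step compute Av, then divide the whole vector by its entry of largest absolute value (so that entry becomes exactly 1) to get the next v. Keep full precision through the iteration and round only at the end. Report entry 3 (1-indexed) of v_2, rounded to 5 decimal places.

Av0 = (-2.000000, -2.000000, 10.000000); divide by 10.000000 → v1 = (-0.200000, -0.200000, 1.000000)
Av1 = (-0.400000, -3.000000, -2.000000); divide by -3.000000 → v2 = (0.133333, 1.000000, 0.666667)
Requested entry of v2: -20/-30 = 0.66667

0.66667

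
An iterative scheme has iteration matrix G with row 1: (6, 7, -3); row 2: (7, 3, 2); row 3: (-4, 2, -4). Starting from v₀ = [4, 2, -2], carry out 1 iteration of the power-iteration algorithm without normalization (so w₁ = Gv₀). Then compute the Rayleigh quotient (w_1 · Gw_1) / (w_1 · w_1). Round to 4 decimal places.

λ ≈ 11.7405

w1 = Gv₀ = (44, 30, -4)
Gw1 = (486, 390, -100)
w1·Gw1 = 44·486 + 30·390 + (-4)·(-100) = 33484; w1·w1 = 44·44 + 30·30 + (-4)·(-4) = 2852
λ ≈ 33484/2852 = 11.7405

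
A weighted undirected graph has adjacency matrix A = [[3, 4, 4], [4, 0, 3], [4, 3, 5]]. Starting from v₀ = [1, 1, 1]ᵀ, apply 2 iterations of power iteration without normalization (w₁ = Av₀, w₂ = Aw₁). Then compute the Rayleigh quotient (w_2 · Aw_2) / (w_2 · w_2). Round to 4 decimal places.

λ ≈ 10.3972

w1 = Av₀ = (11, 7, 12)
w2 = Aw1 = (109, 80, 125)
Aw2 = (1147, 811, 1301)
w2·Aw2 = 109·1147 + 80·811 + 125·1301 = 352528; w2·w2 = 109·109 + 80·80 + 125·125 = 33906
λ ≈ 352528/33906 = 10.3972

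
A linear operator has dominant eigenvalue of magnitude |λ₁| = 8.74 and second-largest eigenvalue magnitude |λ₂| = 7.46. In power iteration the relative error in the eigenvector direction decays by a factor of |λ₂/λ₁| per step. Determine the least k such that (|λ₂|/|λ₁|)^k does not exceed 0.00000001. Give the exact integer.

117

|λ₂/λ₁| = 7.46/8.74 = 0.85355
Need k ≥ ln(0.00000001) / ln(0.85355) = -18.4207 / -0.1584 ≈ 116.325
Smallest integer k satisfying the bound: 117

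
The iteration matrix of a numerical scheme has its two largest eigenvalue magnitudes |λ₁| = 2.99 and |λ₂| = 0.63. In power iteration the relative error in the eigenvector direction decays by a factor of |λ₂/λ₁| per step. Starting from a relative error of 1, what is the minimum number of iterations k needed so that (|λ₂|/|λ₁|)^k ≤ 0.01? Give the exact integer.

3

|λ₂/λ₁| = 0.63/2.99 = 0.21070
Need k ≥ ln(0.01) / ln(0.21070) = -4.6052 / -1.5573 ≈ 2.957
Smallest integer k satisfying the bound: 3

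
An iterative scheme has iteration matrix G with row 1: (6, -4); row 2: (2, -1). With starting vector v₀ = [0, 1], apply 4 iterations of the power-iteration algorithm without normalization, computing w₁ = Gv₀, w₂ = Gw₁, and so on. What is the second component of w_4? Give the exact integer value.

-151

w1 = Gv₀ = (6·0 + (-4)·1; 2·0 + (-1)·1) = (-4, -1)
w2 = Gw1 = (6·(-4) + (-4)·(-1); 2·(-4) + (-1)·(-1)) = (-20, -7)
w3 = Gw2 = (-92, -33)
w4 = Gw3 = (-420, -151)
The requested component of w4 is -151.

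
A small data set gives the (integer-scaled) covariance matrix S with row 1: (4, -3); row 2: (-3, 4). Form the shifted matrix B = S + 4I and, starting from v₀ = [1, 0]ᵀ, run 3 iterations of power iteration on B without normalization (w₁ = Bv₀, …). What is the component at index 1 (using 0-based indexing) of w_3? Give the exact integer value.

B = S + 4I has rows (8, -3); (-3, 8)
w1 = Bv₀ = (8·1 + (-3)·0; (-3)·1 + 8·0) = (8, -3)
w2 = Bw1 = (8·8 + (-3)·(-3); (-3)·8 + 8·(-3)) = (73, -48)
w3 = Bw2 = (728, -603)
Requested component of w3: -603

-603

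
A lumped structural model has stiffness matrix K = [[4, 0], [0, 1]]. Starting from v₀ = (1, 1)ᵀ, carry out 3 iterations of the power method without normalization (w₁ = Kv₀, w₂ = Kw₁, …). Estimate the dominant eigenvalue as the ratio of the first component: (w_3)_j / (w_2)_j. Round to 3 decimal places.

w1 = Kv₀ = (4, 1)
w2 = Kw1 = (16, 1)
w3 = Kw2 = (64, 1)
Ratio at component: 64 / 16 = 4.000

λ ≈ 4.000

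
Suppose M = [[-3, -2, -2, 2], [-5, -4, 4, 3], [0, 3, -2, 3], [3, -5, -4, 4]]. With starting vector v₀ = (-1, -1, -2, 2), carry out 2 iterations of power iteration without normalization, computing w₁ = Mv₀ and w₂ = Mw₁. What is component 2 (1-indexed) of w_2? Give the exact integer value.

w1 = Mv₀ = ((-3)·(-1) + (-2)·(-1) + (-2)·(-2) + 2·2; (-5)·(-1) + (-4)·(-1) + 4·(-2) + 3·2; 0·(-1) + 3·(-1) + (-2)·(-2) + 3·2; 3·(-1) + (-5)·(-1) + (-4)·(-2) + 4·2) = (13, 7, 7, 18)
w2 = Mw1 = ((-3)·13 + (-2)·7 + (-2)·7 + 2·18; (-5)·13 + (-4)·7 + 4·7 + 3·18; 0·13 + 3·7 + (-2)·7 + 3·18; 3·13 + (-5)·7 + (-4)·7 + 4·18) = (-31, -11, 61, 48)
The requested component of w2 is -11.

-11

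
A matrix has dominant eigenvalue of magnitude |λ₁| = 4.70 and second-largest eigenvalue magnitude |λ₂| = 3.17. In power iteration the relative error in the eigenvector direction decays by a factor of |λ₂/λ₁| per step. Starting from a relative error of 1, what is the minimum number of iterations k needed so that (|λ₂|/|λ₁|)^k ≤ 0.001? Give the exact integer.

18

|λ₂/λ₁| = 3.17/4.70 = 0.67447
Need k ≥ ln(0.001) / ln(0.67447) = -6.9078 / -0.3938 ≈ 17.540
Smallest integer k satisfying the bound: 18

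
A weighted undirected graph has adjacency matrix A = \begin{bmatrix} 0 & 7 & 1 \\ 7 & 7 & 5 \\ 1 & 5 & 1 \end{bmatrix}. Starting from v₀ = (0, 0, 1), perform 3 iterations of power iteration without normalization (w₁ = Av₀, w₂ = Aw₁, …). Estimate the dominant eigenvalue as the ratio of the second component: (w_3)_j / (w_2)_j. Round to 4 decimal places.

w1 = Av₀ = (0·0 + 7·0 + 1·1; 7·0 + 7·0 + 5·1; 1·0 + 5·0 + 1·1) = (1, 5, 1)
w2 = Aw1 = (0·1 + 7·5 + 1·1; 7·1 + 7·5 + 5·1; 1·1 + 5·5 + 1·1) = (36, 47, 27)
w3 = Aw2 = (356, 716, 298)
Ratio at component: 716 / 47 = 15.2340

15.2340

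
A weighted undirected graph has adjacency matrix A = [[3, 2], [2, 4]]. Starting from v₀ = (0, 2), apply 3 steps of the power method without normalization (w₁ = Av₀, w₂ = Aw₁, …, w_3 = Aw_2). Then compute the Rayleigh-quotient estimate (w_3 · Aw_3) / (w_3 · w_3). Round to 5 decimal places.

w1 = Av₀ = (3·0 + 2·2; 2·0 + 4·2) = (4, 8)
w2 = Aw1 = (3·4 + 2·8; 2·4 + 4·8) = (28, 40)
w3 = Aw2 = (164, 216)
Aw3 = (924, 1192)
w3·Aw3 = 164·924 + 216·1192 = 409008; w3·w3 = 164·164 + 216·216 = 73552
λ ≈ 409008/73552 = 5.56080

5.56080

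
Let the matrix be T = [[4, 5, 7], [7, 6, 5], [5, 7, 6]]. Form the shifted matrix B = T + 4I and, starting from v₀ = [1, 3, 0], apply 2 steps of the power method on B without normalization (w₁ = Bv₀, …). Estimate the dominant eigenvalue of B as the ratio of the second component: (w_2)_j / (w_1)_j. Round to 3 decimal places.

B = T + 4I has rows (8, 5, 7); (7, 10, 5); (5, 7, 10)
w1 = Bv₀ = (8·1 + 5·3 + 7·0; 7·1 + 10·3 + 5·0; 5·1 + 7·3 + 10·0) = (23, 37, 26)
w2 = Bw1 = (8·23 + 5·37 + 7·26; 7·23 + 10·37 + 5·26; 5·23 + 7·37 + 10·26) = (551, 661, 634)
Ratio: 661/37 = 17.865

μ ≈ 17.865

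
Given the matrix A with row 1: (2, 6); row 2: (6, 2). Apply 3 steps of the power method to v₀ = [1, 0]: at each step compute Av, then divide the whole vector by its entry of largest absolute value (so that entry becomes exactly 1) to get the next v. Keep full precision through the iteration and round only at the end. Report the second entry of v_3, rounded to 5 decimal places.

1.00000

Av0 = (2.000000, 6.000000); divide by 6.000000 → v1 = (0.333333, 1.000000)
Av1 = (6.666667, 4.000000); divide by 6.666667 → v2 = (1.000000, 0.600000)
Av2 = (5.600000, 7.200000); divide by 7.200000 → v3 = (0.777778, 1.000000)
Requested entry of v3: 288/288 = 1.00000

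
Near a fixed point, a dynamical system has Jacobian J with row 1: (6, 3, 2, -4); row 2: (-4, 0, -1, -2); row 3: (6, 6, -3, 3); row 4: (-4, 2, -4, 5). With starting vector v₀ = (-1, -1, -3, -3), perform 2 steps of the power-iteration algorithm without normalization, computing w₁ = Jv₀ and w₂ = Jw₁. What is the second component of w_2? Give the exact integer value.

26

w1 = Jv₀ = (-3, 13, -12, -1)
w2 = Jw1 = (1, 26, 93, 81)
The requested component of w2 is 26.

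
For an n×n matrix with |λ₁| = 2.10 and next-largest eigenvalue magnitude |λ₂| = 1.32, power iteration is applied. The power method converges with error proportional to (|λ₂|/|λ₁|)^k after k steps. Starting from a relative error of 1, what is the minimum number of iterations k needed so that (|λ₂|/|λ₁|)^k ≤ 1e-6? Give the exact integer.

30

|λ₂/λ₁| = 1.32/2.10 = 0.62857
Need k ≥ ln(1e-6) / ln(0.62857) = -13.8155 / -0.4643 ≈ 29.755
Smallest integer k satisfying the bound: 30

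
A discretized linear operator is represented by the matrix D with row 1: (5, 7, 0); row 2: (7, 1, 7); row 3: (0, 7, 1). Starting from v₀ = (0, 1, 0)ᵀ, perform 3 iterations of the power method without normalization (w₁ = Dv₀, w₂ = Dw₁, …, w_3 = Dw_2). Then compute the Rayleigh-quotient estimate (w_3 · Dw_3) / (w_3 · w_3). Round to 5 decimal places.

w1 = Dv₀ = (5·0 + 7·1 + 0·0; 7·0 + 1·1 + 7·0; 0·0 + 7·1 + 1·0) = (7, 1, 7)
w2 = Dw1 = (5·7 + 7·1 + 0·7; 7·7 + 1·1 + 7·7; 0·7 + 7·1 + 1·7) = (42, 99, 14)
w3 = Dw2 = (903, 491, 707)
Dw3 = (7952, 11761, 4144)
w3·Dw3 = 903·7952 + 491·11761 + 707·4144 = 15885115; w3·w3 = 903·903 + 491·491 + 707·707 = 1556339
λ ≈ 15885115/1556339 = 10.20672

10.20672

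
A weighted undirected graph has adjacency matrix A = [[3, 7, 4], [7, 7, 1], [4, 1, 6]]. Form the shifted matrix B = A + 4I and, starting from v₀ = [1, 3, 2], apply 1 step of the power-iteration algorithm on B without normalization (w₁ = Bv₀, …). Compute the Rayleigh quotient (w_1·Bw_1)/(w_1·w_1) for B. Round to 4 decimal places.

μ ≈ 17.6770

B = A + 4I has rows (7, 7, 4); (7, 11, 1); (4, 1, 10)
w1 = Bv₀ = (7·1 + 7·3 + 4·2; 7·1 + 11·3 + 1·2; 4·1 + 1·3 + 10·2) = (36, 42, 27)
Bw1 = (654, 741, 456)
w1·Bw1 = 66978; w1·w1 = 3789; μ ≈ 66978/3789 = 17.6770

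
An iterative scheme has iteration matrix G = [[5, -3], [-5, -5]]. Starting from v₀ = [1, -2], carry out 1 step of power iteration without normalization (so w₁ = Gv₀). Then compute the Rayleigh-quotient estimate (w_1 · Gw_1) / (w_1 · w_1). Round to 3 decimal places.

w1 = Gv₀ = (5·1 + (-3)·(-2); (-5)·1 + (-5)·(-2)) = (11, 5)
Gw1 = (40, -80)
w1·Gw1 = 11·40 + 5·(-80) = 40; w1·w1 = 11·11 + 5·5 = 146
λ ≈ 40/146 = 0.274

λ ≈ 0.274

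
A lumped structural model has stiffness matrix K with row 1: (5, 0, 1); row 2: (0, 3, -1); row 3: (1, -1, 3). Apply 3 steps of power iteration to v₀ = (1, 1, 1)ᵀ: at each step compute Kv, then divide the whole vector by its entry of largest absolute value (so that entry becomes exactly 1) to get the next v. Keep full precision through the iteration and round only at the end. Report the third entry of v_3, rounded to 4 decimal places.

Kv0 = (6.00000, 2.00000, 3.00000); divide by 6.00000 → v1 = (1.00000, 0.33333, 0.50000)
Kv1 = (5.50000, 0.50000, 2.16667); divide by 5.50000 → v2 = (1.00000, 0.09091, 0.39394)
Kv2 = (5.39394, -0.12121, 2.09091); divide by 5.39394 → v3 = (1.00000, -0.02247, 0.38764)
Requested entry of v3: 69/178 = 0.3876

0.3876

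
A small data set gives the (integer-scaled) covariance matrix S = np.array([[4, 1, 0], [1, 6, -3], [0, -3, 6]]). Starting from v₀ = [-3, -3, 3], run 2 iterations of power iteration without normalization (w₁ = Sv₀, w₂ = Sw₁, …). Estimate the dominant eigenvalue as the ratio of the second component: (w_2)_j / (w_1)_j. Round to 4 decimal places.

w1 = Sv₀ = (4·(-3) + 1·(-3) + 0·3; 1·(-3) + 6·(-3) + (-3)·3; 0·(-3) + (-3)·(-3) + 6·3) = (-15, -30, 27)
w2 = Sw1 = (4·(-15) + 1·(-30) + 0·27; 1·(-15) + 6·(-30) + (-3)·27; 0·(-15) + (-3)·(-30) + 6·27) = (-90, -276, 252)
Ratio at component: -276 / -30 = 9.2000

λ ≈ 9.2000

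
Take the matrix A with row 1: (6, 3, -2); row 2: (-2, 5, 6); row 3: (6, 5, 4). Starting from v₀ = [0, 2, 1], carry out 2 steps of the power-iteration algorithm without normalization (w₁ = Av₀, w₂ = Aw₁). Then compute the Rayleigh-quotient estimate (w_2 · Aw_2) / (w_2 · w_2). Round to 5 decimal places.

w1 = Av₀ = (4, 16, 14)
w2 = Aw1 = (44, 156, 160)
Aw2 = (412, 1652, 1684)
w2·Aw2 = 44·412 + 156·1652 + 160·1684 = 545280; w2·w2 = 44·44 + 156·156 + 160·160 = 51872
λ ≈ 545280/51872 = 10.51203

10.51203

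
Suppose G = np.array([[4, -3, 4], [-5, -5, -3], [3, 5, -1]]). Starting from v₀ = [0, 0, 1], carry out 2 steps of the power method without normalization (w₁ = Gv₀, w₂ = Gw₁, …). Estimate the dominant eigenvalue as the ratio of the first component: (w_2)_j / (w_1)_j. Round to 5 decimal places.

λ ≈ 5.25000

w1 = Gv₀ = (4·0 + (-3)·0 + 4·1; (-5)·0 + (-5)·0 + (-3)·1; 3·0 + 5·0 + (-1)·1) = (4, -3, -1)
w2 = Gw1 = (4·4 + (-3)·(-3) + 4·(-1); (-5)·4 + (-5)·(-3) + (-3)·(-1); 3·4 + 5·(-3) + (-1)·(-1)) = (21, -2, -2)
Ratio at component: 21 / 4 = 5.25000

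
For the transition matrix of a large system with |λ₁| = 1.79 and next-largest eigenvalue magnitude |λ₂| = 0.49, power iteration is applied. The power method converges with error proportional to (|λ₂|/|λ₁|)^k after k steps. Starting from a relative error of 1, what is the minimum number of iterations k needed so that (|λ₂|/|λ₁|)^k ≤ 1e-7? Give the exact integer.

13

|λ₂/λ₁| = 0.49/1.79 = 0.27374
Need k ≥ ln(1e-7) / ln(0.27374) = -16.1181 / -1.2956 ≈ 12.441
Smallest integer k satisfying the bound: 13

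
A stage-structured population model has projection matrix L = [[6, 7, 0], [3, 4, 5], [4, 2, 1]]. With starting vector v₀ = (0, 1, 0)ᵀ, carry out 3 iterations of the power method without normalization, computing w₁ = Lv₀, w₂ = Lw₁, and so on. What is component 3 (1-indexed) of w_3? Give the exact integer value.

w1 = Lv₀ = (7, 4, 2)
w2 = Lw1 = (70, 47, 38)
w3 = Lw2 = (749, 588, 412)
The requested component of w3 is 412.

412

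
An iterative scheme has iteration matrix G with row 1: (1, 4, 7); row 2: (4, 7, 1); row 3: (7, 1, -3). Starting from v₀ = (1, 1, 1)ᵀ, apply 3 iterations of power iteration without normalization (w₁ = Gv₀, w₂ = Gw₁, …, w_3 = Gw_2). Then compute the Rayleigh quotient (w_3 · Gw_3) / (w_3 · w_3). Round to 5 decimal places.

10.39923

w1 = Gv₀ = (12, 12, 5)
w2 = Gw1 = (95, 137, 81)
w3 = Gw2 = (1210, 1420, 559)
Gw3 = (10803, 15339, 8213)
w3·Gw3 = 1210·10803 + 1420·15339 + 559·8213 = 39444077; w3·w3 = 1210·1210 + 1420·1420 + 559·559 = 3792981
λ ≈ 39444077/3792981 = 10.39923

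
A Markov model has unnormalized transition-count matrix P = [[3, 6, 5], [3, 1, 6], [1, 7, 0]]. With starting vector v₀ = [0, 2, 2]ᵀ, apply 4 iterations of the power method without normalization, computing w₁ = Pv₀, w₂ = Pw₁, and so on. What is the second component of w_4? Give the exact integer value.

16484

w1 = Pv₀ = (22, 14, 14)
w2 = Pw1 = (220, 164, 120)
w3 = Pw2 = (2244, 1544, 1368)
w4 = Pw3 = (22836, 16484, 13052)
The requested component of w4 is 16484.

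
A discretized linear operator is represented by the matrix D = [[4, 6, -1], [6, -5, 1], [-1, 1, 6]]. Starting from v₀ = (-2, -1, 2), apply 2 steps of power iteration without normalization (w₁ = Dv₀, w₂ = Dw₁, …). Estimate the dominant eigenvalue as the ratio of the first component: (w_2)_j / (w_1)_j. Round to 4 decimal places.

6.6875

w1 = Dv₀ = (4·(-2) + 6·(-1) + (-1)·2; 6·(-2) + (-5)·(-1) + 1·2; (-1)·(-2) + 1·(-1) + 6·2) = (-16, -5, 13)
w2 = Dw1 = (4·(-16) + 6·(-5) + (-1)·13; 6·(-16) + (-5)·(-5) + 1·13; (-1)·(-16) + 1·(-5) + 6·13) = (-107, -58, 89)
Ratio at component: -107 / -16 = 6.6875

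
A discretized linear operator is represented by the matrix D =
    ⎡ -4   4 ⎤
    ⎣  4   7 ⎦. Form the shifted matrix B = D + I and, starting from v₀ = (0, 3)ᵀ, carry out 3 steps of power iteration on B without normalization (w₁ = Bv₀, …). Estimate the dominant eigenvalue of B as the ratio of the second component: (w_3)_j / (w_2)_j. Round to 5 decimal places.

B = D + I has rows (-3, 4); (4, 8)
w1 = Bv₀ = (12, 24)
w2 = Bw1 = (60, 240)
w3 = Bw2 = (780, 2160)
Ratio: 2160/240 = 9.00000

μ ≈ 9.00000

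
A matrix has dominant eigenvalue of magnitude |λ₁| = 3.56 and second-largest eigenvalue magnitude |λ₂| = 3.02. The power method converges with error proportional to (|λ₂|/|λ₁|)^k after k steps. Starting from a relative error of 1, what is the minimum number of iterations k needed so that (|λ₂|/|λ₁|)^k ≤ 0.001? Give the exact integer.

42

|λ₂/λ₁| = 3.02/3.56 = 0.84831
Need k ≥ ln(0.001) / ln(0.84831) = -6.9078 / -0.1645 ≈ 41.991
Smallest integer k satisfying the bound: 42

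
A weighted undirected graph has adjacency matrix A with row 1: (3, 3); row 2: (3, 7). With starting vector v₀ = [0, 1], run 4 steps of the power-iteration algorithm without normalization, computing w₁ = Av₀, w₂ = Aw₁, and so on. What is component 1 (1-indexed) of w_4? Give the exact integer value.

w1 = Av₀ = (3·0 + 3·1; 3·0 + 7·1) = (3, 7)
w2 = Aw1 = (3·3 + 3·7; 3·3 + 7·7) = (30, 58)
w3 = Aw2 = (264, 496)
w4 = Aw3 = (2280, 4264)
The requested component of w4 is 2280.

2280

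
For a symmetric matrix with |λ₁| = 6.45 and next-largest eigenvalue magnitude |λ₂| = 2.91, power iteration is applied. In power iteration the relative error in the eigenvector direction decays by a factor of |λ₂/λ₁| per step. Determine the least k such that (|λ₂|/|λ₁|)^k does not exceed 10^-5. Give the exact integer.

|λ₂/λ₁| = 2.91/6.45 = 0.45116
Need k ≥ ln(10^-5) / ln(0.45116) = -11.5129 / -0.7959 ≈ 14.465
Smallest integer k satisfying the bound: 15

15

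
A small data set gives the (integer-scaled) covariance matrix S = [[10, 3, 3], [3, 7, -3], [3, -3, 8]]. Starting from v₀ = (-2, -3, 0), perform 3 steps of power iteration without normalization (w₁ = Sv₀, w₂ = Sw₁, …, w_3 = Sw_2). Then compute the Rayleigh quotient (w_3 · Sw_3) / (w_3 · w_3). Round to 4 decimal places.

w1 = Sv₀ = (-29, -27, 3)
w2 = Sw1 = (-362, -285, 18)
w3 = Sw2 = (-4421, -3135, -87)
Sw3 = (-53876, -34947, -4554)
w3·Sw3 = (-4421)·(-53876) + (-3135)·(-34947) + (-87)·(-4554) = 348140839; w3·w3 = (-4421)·(-4421) + (-3135)·(-3135) + (-87)·(-87) = 29381035
λ ≈ 348140839/29381035 = 11.8492

λ ≈ 11.8492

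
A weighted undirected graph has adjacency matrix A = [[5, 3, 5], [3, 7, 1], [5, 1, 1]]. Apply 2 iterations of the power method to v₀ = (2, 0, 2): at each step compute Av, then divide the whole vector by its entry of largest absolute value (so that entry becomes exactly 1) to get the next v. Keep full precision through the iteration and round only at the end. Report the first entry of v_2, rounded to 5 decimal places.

Av0 = (20.000000, 8.000000, 12.000000); divide by 20.000000 → v1 = (1.000000, 0.400000, 0.600000)
Av1 = (9.200000, 6.400000, 6.000000); divide by 9.200000 → v2 = (1.000000, 0.695652, 0.652174)
Requested entry of v2: 184/184 = 1.00000

1.00000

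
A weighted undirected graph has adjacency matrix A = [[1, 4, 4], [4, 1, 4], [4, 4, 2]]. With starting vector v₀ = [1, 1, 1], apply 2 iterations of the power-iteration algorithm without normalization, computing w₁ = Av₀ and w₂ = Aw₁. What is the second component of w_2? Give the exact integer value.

w1 = Av₀ = (9, 9, 10)
w2 = Aw1 = (85, 85, 92)
The requested component of w2 is 85.

85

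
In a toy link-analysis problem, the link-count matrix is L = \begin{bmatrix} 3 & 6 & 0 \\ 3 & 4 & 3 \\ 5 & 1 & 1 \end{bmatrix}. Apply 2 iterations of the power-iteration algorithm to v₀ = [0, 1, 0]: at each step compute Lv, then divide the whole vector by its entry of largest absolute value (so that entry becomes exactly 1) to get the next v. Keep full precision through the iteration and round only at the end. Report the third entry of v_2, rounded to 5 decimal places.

Lv0 = (6.000000, 4.000000, 1.000000); divide by 6.000000 → v1 = (1.000000, 0.666667, 0.166667)
Lv1 = (7.000000, 6.166667, 5.833333); divide by 7.000000 → v2 = (1.000000, 0.880952, 0.833333)
Requested entry of v2: 35/42 = 0.83333

0.83333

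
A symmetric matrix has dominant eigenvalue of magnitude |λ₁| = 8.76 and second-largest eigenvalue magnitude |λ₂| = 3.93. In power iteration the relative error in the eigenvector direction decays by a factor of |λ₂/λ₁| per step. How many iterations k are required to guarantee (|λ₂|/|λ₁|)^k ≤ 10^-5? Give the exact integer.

15

|λ₂/λ₁| = 3.93/8.76 = 0.44863
Need k ≥ ln(10^-5) / ln(0.44863) = -11.5129 / -0.8016 ≈ 14.363
Smallest integer k satisfying the bound: 15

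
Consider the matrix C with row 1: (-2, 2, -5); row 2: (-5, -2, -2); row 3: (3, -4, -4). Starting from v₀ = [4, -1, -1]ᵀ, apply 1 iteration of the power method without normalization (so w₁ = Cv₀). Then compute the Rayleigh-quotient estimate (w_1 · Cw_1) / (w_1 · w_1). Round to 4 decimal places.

w1 = Cv₀ = ((-2)·4 + 2·(-1) + (-5)·(-1); (-5)·4 + (-2)·(-1) + (-2)·(-1); 3·4 + (-4)·(-1) + (-4)·(-1)) = (-5, -16, 20)
Cw1 = (-122, 17, -31)
w1·Cw1 = (-5)·(-122) + (-16)·17 + 20·(-31) = -282; w1·w1 = (-5)·(-5) + (-16)·(-16) + 20·20 = 681
λ ≈ -282/681 = -0.4141

-0.4141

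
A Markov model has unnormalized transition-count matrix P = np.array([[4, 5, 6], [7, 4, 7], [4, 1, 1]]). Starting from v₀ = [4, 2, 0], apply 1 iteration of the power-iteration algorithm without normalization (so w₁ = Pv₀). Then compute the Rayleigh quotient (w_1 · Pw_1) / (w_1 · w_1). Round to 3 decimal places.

w1 = Pv₀ = (26, 36, 18)
Pw1 = (392, 452, 158)
w1·Pw1 = 26·392 + 36·452 + 18·158 = 29308; w1·w1 = 26·26 + 36·36 + 18·18 = 2296
λ ≈ 29308/2296 = 12.765

12.765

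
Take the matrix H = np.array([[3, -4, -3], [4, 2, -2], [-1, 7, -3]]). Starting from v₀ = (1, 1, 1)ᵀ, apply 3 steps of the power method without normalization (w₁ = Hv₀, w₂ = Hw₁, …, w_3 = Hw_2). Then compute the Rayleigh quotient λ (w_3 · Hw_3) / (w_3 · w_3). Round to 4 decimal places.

λ ≈ 2.1311

w1 = Hv₀ = (3·1 + (-4)·1 + (-3)·1; 4·1 + 2·1 + (-2)·1; (-1)·1 + 7·1 + (-3)·1) = (-4, 4, 3)
w2 = Hw1 = (3·(-4) + (-4)·4 + (-3)·3; 4·(-4) + 2·4 + (-2)·3; (-1)·(-4) + 7·4 + (-3)·3) = (-37, -14, 23)
w3 = Hw2 = (-124, -222, -130)
Hw3 = (906, -680, -1040)
w3·Hw3 = (-124)·906 + (-222)·(-680) + (-130)·(-1040) = 173816; w3·w3 = (-124)·(-124) + (-222)·(-222) + (-130)·(-130) = 81560
λ ≈ 173816/81560 = 2.1311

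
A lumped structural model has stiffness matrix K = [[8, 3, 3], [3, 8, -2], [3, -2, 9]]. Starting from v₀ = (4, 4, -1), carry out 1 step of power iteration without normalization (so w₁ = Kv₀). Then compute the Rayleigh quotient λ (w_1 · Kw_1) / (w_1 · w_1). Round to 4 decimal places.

w1 = Kv₀ = (8·4 + 3·4 + 3·(-1); 3·4 + 8·4 + (-2)·(-1); 3·4 + (-2)·4 + 9·(-1)) = (41, 46, -5)
Kw1 = (451, 501, -14)
w1·Kw1 = 41·451 + 46·501 + (-5)·(-14) = 41607; w1·w1 = 41·41 + 46·46 + (-5)·(-5) = 3822
λ ≈ 41607/3822 = 10.8862

λ ≈ 10.8862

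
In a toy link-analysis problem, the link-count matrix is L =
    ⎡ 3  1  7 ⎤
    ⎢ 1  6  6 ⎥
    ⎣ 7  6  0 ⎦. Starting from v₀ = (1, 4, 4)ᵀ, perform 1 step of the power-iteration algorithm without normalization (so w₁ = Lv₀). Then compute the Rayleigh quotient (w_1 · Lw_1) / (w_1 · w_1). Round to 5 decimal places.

w1 = Lv₀ = (3·1 + 1·4 + 7·4; 1·1 + 6·4 + 6·4; 7·1 + 6·4 + 0·4) = (35, 49, 31)
Lw1 = (371, 515, 539)
w1·Lw1 = 35·371 + 49·515 + 31·539 = 54929; w1·w1 = 35·35 + 49·49 + 31·31 = 4587
λ ≈ 54929/4587 = 11.97493

11.97493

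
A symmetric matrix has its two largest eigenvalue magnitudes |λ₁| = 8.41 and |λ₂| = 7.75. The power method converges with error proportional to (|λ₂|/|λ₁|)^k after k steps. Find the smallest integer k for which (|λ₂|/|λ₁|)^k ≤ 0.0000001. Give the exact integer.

198

|λ₂/λ₁| = 7.75/8.41 = 0.92152
Need k ≥ ln(0.0000001) / ln(0.92152) = -16.1181 / -0.0817 ≈ 197.215
Smallest integer k satisfying the bound: 198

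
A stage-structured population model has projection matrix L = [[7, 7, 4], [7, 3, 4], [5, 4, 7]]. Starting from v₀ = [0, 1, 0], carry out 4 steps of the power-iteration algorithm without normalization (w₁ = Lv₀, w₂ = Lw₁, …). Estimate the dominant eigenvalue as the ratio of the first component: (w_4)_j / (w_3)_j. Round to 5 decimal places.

λ ≈ 16.06479

w1 = Lv₀ = (7·0 + 7·1 + 4·0; 7·0 + 3·1 + 4·0; 5·0 + 4·1 + 7·0) = (7, 3, 4)
w2 = Lw1 = (7·7 + 7·3 + 4·4; 7·7 + 3·3 + 4·4; 5·7 + 4·3 + 7·4) = (86, 74, 75)
w3 = Lw2 = (1420, 1124, 1251)
w4 = Lw3 = (22812, 18316, 20353)
Ratio at component: 22812 / 1420 = 16.06479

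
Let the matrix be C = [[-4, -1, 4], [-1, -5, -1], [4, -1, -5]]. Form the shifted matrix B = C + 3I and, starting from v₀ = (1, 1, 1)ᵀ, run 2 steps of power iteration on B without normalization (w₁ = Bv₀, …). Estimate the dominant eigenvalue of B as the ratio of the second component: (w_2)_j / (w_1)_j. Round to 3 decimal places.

B = C + 3I has rows (-1, -1, 4); (-1, -2, -1); (4, -1, -2)
w1 = Bv₀ = ((-1)·1 + (-1)·1 + 4·1; (-1)·1 + (-2)·1 + (-1)·1; 4·1 + (-1)·1 + (-2)·1) = (2, -4, 1)
w2 = Bw1 = ((-1)·2 + (-1)·(-4) + 4·1; (-1)·2 + (-2)·(-4) + (-1)·1; 4·2 + (-1)·(-4) + (-2)·1) = (6, 5, 10)
Ratio: 5/-4 = -1.250

-1.250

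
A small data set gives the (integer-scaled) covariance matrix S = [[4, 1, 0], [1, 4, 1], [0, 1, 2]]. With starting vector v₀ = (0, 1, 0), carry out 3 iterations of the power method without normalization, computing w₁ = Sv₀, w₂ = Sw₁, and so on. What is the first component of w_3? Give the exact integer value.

50

w1 = Sv₀ = (1, 4, 1)
w2 = Sw1 = (8, 18, 6)
w3 = Sw2 = (50, 86, 30)
The requested component of w3 is 50.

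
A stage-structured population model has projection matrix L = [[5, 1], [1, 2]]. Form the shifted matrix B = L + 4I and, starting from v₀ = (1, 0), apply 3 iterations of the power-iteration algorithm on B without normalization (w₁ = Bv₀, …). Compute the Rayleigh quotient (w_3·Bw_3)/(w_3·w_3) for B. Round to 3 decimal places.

9.285

B = L + 4I has rows (9, 1); (1, 6)
w1 = Bv₀ = (9·1 + 1·0; 1·1 + 6·0) = (9, 1)
w2 = Bw1 = (9·9 + 1·1; 1·9 + 6·1) = (82, 15)
w3 = Bw2 = (753, 172)
Bw3 = (6949, 1785)
w3·Bw3 = 5539617; w3·w3 = 596593; μ ≈ 5539617/596593 = 9.285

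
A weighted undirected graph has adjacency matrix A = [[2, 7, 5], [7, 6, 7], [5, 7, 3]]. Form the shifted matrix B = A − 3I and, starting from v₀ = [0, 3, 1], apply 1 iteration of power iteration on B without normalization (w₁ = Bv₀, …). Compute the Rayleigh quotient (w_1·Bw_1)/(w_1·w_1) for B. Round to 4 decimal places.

μ ≈ 11.7116

B = A − 3I has rows (-1, 7, 5); (7, 3, 7); (5, 7, 0)
w1 = Bv₀ = (26, 16, 21)
Bw1 = (191, 377, 242)
w1·Bw1 = 16080; w1·w1 = 1373; μ ≈ 16080/1373 = 11.7116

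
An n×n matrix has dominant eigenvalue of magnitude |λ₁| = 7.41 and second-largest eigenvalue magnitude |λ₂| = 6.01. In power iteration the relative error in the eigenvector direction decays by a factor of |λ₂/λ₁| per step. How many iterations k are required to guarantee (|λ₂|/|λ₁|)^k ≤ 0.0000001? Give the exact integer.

77

|λ₂/λ₁| = 6.01/7.41 = 0.81107
Need k ≥ ln(0.0000001) / ln(0.81107) = -16.1181 / -0.2094 ≈ 76.971
Smallest integer k satisfying the bound: 77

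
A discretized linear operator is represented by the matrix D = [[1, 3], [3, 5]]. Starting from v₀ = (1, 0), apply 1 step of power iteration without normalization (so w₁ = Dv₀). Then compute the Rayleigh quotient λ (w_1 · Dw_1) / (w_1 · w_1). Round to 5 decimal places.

w1 = Dv₀ = (1, 3)
Dw1 = (10, 18)
w1·Dw1 = 1·10 + 3·18 = 64; w1·w1 = 1·1 + 3·3 = 10
λ ≈ 64/10 = 6.40000

λ ≈ 6.40000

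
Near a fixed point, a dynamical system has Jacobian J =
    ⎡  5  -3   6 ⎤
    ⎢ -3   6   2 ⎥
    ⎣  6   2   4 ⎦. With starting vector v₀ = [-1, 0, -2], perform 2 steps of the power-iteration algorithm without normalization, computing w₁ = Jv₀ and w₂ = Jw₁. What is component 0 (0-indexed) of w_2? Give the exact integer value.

w1 = Jv₀ = (-17, -1, -14)
w2 = Jw1 = (-166, 17, -160)
The requested component of w2 is -166.

-166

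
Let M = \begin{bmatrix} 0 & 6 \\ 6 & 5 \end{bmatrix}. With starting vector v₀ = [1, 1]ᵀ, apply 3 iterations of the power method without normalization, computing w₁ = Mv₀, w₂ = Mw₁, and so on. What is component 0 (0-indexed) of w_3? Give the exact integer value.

546

w1 = Mv₀ = (0·1 + 6·1; 6·1 + 5·1) = (6, 11)
w2 = Mw1 = (0·6 + 6·11; 6·6 + 5·11) = (66, 91)
w3 = Mw2 = (546, 851)
The requested component of w3 is 546.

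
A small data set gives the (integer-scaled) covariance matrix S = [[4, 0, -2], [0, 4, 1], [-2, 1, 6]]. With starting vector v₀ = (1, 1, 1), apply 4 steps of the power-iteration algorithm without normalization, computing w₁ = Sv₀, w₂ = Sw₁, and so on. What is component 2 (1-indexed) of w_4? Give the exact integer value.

739

w1 = Sv₀ = (4·1 + 0·1 + (-2)·1; 0·1 + 4·1 + 1·1; (-2)·1 + 1·1 + 6·1) = (2, 5, 5)
w2 = Sw1 = (4·2 + 0·5 + (-2)·5; 0·2 + 4·5 + 1·5; (-2)·2 + 1·5 + 6·5) = (-2, 25, 31)
w3 = Sw2 = (-70, 131, 215)
w4 = Sw3 = (-710, 739, 1561)
The requested component of w4 is 739.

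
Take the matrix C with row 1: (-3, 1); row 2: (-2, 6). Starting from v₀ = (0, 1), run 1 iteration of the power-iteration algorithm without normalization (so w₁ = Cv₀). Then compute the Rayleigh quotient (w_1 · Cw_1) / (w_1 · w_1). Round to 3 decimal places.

λ ≈ 5.595

w1 = Cv₀ = ((-3)·0 + 1·1; (-2)·0 + 6·1) = (1, 6)
Cw1 = (3, 34)
w1·Cw1 = 1·3 + 6·34 = 207; w1·w1 = 1·1 + 6·6 = 37
λ ≈ 207/37 = 5.595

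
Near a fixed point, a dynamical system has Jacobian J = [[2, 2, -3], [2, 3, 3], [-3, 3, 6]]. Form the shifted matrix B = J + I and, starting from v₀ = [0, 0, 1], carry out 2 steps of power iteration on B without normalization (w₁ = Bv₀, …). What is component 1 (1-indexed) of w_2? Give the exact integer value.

B = J + I has rows (3, 2, -3); (2, 4, 3); (-3, 3, 7)
w1 = Bv₀ = (3·0 + 2·0 + (-3)·1; 2·0 + 4·0 + 3·1; (-3)·0 + 3·0 + 7·1) = (-3, 3, 7)
w2 = Bw1 = (3·(-3) + 2·3 + (-3)·7; 2·(-3) + 4·3 + 3·7; (-3)·(-3) + 3·3 + 7·7) = (-24, 27, 67)
Requested component of w2: -24

-24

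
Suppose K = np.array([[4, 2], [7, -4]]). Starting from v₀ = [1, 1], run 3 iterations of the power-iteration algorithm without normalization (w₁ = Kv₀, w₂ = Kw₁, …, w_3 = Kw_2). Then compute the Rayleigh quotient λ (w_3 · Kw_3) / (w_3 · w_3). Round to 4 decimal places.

6.0000

w1 = Kv₀ = (4·1 + 2·1; 7·1 + (-4)·1) = (6, 3)
w2 = Kw1 = (4·6 + 2·3; 7·6 + (-4)·3) = (30, 30)
w3 = Kw2 = (180, 90)
Kw3 = (900, 900)
w3·Kw3 = 180·900 + 90·900 = 243000; w3·w3 = 180·180 + 90·90 = 40500
λ ≈ 243000/40500 = 6.0000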